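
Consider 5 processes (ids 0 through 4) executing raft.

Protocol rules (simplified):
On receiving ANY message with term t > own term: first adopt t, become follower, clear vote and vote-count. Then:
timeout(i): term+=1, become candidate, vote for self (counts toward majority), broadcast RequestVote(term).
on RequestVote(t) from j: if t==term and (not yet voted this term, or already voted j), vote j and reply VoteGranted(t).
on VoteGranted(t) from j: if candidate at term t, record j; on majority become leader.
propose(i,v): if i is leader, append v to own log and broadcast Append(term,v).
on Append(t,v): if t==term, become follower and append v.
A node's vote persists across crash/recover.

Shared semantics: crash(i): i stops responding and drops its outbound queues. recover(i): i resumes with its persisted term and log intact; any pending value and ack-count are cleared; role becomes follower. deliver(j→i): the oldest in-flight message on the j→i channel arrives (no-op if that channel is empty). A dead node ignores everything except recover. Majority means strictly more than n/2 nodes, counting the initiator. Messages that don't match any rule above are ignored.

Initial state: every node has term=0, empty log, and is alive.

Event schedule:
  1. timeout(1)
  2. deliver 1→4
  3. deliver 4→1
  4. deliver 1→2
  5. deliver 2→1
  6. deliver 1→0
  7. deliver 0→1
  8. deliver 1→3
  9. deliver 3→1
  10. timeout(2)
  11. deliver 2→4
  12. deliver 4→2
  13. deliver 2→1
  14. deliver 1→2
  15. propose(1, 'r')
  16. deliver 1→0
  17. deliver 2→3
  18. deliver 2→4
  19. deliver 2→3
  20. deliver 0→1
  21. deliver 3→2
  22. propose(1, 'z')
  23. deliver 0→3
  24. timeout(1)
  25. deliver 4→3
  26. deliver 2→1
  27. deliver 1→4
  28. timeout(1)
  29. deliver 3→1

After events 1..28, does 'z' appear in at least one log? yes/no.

no

1. timeout(1):  <1:cand t1 ->
2. deliver 1→4:  <4:foll t1 ->
3. deliver 4→1:  nop
4. deliver 1→2:  <2:foll t1 ->
5. deliver 2→1:  <1:lead t1 ->
6. deliver 1→0:  <0:foll t1 ->
7. deliver 0→1:  nop
8. deliver 1→3:  <3:foll t1 ->
9. deliver 3→1:  nop
10. timeout(2):  <2:cand t2 ->
11. deliver 2→4:  <4:foll t2 ->
12. deliver 4→2:  nop
13. deliver 2→1:  <1:foll t2 ->
14. deliver 1→2:  <2:lead t2 ->
15. propose(1,'r'):  nop
16. deliver 1→0:  nop
17. deliver 2→3:  <3:foll t2 ->
18. deliver 2→4:  nop
19. deliver 2→3:  nop
20. deliver 0→1:  nop
21. deliver 3→2:  nop
22. propose(1,'z'):  nop
23. deliver 0→3:  nop
24. timeout(1):  <1:cand t3 ->
25. deliver 4→3:  nop
26. deliver 2→1:  nop
27. deliver 1→4:  <4:foll t3 ->
28. timeout(1):  <1:cand t4 ->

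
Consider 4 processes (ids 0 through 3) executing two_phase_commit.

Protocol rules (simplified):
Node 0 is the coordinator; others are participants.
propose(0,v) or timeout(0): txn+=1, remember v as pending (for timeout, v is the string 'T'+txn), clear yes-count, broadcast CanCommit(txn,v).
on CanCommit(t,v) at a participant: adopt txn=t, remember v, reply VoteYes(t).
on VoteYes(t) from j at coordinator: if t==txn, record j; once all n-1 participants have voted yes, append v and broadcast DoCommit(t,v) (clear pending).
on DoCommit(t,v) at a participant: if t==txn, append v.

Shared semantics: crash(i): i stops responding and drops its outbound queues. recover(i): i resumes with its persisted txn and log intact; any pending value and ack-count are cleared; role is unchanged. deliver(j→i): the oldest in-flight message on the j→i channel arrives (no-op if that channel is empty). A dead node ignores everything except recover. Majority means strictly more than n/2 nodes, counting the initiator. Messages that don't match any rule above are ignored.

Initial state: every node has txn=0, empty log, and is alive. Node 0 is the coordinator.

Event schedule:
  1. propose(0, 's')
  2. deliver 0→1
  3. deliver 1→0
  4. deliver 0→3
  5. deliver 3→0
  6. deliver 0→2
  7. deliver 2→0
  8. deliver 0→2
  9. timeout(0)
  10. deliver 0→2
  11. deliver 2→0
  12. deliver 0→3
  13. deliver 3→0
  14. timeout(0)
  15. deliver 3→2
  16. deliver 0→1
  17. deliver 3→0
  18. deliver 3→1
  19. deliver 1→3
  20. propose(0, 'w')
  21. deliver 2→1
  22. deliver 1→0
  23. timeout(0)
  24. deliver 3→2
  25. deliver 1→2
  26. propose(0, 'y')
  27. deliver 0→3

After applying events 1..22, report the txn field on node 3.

step 1 propose(0,'s'): 0={coor,t=1,log=-}
step 2 deliver 0→1: 1={part,t=1,log=-}
step 3 deliver 1→0: —
step 4 deliver 0→3: 3={part,t=1,log=-}
step 5 deliver 3→0: —
step 6 deliver 0→2: 2={part,t=1,log=-}
step 7 deliver 2→0: 0={coor,t=1,log=s}
step 8 deliver 0→2: 2={part,t=1,log=s}
step 9 timeout(0): 0={coor,t=2,log=s}
step 10 deliver 0→2: 2={part,t=2,log=s}
step 11 deliver 2→0: —
step 12 deliver 0→3: 3={part,t=1,log=s}
step 13 deliver 3→0: —
step 14 timeout(0): 0={coor,t=3,log=s}
step 15 deliver 3→2: —
step 16 deliver 0→1: 1={part,t=1,log=s}
step 17 deliver 3→0: —
step 18 deliver 3→1: —
step 19 deliver 1→3: —
step 20 propose(0,'w'): 0={coor,t=4,log=s}
step 21 deliver 2→1: —
step 22 deliver 1→0: —

1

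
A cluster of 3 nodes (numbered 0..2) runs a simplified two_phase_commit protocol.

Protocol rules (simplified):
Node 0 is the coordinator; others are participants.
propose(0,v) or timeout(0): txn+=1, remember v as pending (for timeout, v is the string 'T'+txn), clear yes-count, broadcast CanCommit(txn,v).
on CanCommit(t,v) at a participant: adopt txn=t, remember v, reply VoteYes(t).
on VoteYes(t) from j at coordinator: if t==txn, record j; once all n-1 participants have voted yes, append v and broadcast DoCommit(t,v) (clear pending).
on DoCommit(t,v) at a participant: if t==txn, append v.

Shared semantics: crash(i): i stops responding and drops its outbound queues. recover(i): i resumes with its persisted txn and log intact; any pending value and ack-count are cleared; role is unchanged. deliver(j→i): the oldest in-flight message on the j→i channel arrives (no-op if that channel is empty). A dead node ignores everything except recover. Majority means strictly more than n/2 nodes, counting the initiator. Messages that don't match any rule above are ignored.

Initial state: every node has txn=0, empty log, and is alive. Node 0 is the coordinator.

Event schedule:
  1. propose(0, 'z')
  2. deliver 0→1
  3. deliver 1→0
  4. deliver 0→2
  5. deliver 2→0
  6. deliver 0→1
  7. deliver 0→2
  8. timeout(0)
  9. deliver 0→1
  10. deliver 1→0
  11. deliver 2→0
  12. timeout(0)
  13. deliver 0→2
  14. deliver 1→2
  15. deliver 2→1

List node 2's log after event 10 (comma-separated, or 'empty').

step 1 propose(0,'z'): 0={coor,t=1,log=-}
step 2 deliver 0→1: 1={part,t=1,log=-}
step 3 deliver 1→0: —
step 4 deliver 0→2: 2={part,t=1,log=-}
step 5 deliver 2→0: 0={coor,t=1,log=z}
step 6 deliver 0→1: 1={part,t=1,log=z}
step 7 deliver 0→2: 2={part,t=1,log=z}
step 8 timeout(0): 0={coor,t=2,log=z}
step 9 deliver 0→1: 1={part,t=2,log=z}
step 10 deliver 1→0: —

z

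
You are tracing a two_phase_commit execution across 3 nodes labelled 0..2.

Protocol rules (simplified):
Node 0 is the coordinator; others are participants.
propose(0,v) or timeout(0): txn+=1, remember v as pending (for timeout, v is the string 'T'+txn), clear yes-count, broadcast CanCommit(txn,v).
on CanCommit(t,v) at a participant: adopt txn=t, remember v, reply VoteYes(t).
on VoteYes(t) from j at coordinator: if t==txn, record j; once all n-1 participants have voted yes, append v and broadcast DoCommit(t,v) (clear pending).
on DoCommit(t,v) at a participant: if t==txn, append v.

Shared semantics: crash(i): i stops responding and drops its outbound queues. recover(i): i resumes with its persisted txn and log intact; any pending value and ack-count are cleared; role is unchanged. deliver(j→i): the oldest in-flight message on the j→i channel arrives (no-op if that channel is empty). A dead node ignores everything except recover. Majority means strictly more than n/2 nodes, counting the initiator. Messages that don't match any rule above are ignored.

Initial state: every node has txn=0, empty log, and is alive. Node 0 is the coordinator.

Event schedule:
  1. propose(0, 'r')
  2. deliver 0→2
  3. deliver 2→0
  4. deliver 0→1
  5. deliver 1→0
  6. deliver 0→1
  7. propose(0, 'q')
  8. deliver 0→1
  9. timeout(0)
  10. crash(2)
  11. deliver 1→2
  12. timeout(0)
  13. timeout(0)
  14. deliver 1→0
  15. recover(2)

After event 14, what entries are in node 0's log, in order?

r

after 1 — propose(0,'r'): n0:coor/t1/[-]
after 2 — deliver 0→2: n2:part/t1/[-]
after 3 — deliver 2→0: ·
after 4 — deliver 0→1: n1:part/t1/[-]
after 5 — deliver 1→0: n0:coor/t1/[r]
after 6 — deliver 0→1: n1:part/t1/[r]
after 7 — propose(0,'q'): n0:coor/t2/[r]
after 8 — deliver 0→1: n1:part/t2/[r]
after 9 — timeout(0): n0:coor/t3/[r]
after 10 — crash(2): n2:✗part/t1/[-]
after 11 — deliver 1→2: ·
after 12 — timeout(0): n0:coor/t4/[r]
after 13 — timeout(0): n0:coor/t5/[r]
after 14 — deliver 1→0: ·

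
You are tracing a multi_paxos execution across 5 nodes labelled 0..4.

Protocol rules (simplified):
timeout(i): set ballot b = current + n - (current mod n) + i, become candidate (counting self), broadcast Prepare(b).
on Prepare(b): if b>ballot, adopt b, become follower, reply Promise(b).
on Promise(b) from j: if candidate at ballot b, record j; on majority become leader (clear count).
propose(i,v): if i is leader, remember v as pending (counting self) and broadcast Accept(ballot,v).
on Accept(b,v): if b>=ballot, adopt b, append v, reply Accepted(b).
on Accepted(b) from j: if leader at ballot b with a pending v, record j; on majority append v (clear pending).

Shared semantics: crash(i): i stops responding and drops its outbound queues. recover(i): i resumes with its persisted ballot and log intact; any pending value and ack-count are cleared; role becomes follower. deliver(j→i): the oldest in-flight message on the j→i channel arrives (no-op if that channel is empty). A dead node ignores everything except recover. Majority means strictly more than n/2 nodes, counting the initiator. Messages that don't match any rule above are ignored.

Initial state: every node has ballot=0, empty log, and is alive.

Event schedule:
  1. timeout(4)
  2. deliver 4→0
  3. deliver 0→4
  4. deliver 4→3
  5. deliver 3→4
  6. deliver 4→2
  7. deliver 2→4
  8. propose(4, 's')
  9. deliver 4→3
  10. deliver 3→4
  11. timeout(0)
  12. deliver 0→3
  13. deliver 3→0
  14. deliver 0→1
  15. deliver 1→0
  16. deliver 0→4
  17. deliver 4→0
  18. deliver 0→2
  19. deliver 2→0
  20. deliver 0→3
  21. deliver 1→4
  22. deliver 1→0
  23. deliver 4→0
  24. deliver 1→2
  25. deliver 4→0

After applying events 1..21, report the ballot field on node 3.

10

step 1 timeout(4): 4={cand,b=9,log=-}
step 2 deliver 4→0: 0={foll,b=9,log=-}
step 3 deliver 0→4: —
step 4 deliver 4→3: 3={foll,b=9,log=-}
step 5 deliver 3→4: 4={lead,b=9,log=-}
step 6 deliver 4→2: 2={foll,b=9,log=-}
step 7 deliver 2→4: —
step 8 propose(4,'s'): —
step 9 deliver 4→3: 3={foll,b=9,log=s}
step 10 deliver 3→4: —
step 11 timeout(0): 0={cand,b=10,log=-}
step 12 deliver 0→3: 3={foll,b=10,log=s}
step 13 deliver 3→0: —
step 14 deliver 0→1: 1={foll,b=10,log=-}
step 15 deliver 1→0: 0={lead,b=10,log=-}
step 16 deliver 0→4: 4={foll,b=10,log=-}
step 17 deliver 4→0: —
step 18 deliver 0→2: 2={foll,b=10,log=-}
step 19 deliver 2→0: —
step 20 deliver 0→3: —
step 21 deliver 1→4: —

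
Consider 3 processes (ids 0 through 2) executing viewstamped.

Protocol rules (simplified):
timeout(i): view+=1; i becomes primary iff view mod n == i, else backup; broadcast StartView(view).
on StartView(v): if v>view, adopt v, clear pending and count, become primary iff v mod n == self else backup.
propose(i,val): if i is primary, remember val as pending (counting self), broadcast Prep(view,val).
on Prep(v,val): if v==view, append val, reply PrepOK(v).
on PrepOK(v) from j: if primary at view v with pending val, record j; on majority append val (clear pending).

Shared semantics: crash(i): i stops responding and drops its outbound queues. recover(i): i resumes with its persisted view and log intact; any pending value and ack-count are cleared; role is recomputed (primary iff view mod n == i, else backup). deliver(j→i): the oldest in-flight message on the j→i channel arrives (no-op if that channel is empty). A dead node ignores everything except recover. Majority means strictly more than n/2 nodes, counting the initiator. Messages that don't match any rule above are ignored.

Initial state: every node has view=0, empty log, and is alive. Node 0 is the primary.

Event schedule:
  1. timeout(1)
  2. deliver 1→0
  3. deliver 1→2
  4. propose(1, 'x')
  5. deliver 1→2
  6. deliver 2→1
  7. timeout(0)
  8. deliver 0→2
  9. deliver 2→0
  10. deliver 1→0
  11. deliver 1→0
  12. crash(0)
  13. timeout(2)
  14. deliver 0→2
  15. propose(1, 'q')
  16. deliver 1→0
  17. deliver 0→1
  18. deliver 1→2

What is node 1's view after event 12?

1

[1] timeout(1) → N1(prim v1 [-])
[2] deliver 1→0 → N0(back v1 [-])
[3] deliver 1→2 → N2(back v1 [-])
[4] propose(1,'x') → ∅
[5] deliver 1→2 → N2(back v1 [x])
[6] deliver 2→1 → N1(prim v1 [x])
[7] timeout(0) → N0(back v2 [-])
[8] deliver 0→2 → N2(prim v2 [x])
[9] deliver 2→0 → ∅
[10] deliver 1→0 → ∅
[11] deliver 1→0 → ∅
[12] crash(0) → N0(✗back v2 [-])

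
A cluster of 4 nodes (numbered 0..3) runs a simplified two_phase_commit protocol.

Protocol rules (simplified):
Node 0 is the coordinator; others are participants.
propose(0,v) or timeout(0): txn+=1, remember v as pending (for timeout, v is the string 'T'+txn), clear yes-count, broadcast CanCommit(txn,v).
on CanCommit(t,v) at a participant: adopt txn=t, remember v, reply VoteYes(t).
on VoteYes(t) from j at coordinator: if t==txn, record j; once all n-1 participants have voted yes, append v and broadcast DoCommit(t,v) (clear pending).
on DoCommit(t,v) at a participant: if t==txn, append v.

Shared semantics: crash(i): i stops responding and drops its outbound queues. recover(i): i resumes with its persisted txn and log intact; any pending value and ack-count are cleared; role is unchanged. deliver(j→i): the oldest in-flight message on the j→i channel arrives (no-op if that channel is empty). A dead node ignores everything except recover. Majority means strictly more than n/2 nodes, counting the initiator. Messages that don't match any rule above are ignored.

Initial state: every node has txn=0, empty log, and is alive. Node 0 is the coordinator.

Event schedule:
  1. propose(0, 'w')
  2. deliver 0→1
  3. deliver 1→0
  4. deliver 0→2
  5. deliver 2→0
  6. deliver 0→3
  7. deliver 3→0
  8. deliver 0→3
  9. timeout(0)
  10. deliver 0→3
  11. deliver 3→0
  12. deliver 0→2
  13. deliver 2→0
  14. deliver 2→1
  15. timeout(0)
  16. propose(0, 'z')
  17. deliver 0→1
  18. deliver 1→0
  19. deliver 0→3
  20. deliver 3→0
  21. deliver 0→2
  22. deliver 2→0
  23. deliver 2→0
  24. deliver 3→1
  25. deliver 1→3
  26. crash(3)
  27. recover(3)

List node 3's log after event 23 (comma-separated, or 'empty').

w

after 1 — propose(0,'w'): n0:coor/t1/[-]
after 2 — deliver 0→1: n1:part/t1/[-]
after 3 — deliver 1→0: ·
after 4 — deliver 0→2: n2:part/t1/[-]
after 5 — deliver 2→0: ·
after 6 — deliver 0→3: n3:part/t1/[-]
after 7 — deliver 3→0: n0:coor/t1/[w]
after 8 — deliver 0→3: n3:part/t1/[w]
after 9 — timeout(0): n0:coor/t2/[w]
after 10 — deliver 0→3: n3:part/t2/[w]
after 11 — deliver 3→0: ·
after 12 — deliver 0→2: n2:part/t1/[w]
after 13 — deliver 2→0: ·
after 14 — deliver 2→1: ·
after 15 — timeout(0): n0:coor/t3/[w]
after 16 — propose(0,'z'): n0:coor/t4/[w]
after 17 — deliver 0→1: n1:part/t1/[w]
after 18 — deliver 1→0: ·
after 19 — deliver 0→3: n3:part/t3/[w]
after 20 — deliver 3→0: ·
after 21 — deliver 0→2: n2:part/t2/[w]
after 22 — deliver 2→0: ·
after 23 — deliver 2→0: ·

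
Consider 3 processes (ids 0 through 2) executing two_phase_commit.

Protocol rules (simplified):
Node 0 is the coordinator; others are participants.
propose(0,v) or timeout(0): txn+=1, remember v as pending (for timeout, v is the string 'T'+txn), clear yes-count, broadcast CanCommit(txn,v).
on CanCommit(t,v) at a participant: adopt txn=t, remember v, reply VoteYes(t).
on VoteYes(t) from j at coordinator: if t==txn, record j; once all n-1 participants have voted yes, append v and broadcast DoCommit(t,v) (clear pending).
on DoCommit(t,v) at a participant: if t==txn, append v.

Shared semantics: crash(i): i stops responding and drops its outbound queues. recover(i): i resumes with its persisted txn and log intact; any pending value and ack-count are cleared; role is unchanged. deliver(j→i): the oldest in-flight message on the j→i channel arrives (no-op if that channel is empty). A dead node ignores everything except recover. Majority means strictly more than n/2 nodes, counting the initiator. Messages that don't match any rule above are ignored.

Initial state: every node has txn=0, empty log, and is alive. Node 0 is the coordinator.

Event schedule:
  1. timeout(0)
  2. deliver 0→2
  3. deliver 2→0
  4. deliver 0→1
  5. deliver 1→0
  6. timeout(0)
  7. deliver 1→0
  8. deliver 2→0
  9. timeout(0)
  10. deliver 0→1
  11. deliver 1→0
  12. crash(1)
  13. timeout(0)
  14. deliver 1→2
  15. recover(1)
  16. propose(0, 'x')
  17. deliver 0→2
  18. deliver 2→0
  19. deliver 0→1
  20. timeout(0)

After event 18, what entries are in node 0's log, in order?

T1

1. timeout(0):  <0:coor t1 ->
2. deliver 0→2:  <2:part t1 ->
3. deliver 2→0:  nop
4. deliver 0→1:  <1:part t1 ->
5. deliver 1→0:  <0:coor t1 T1>
6. timeout(0):  <0:coor t2 T1>
7. deliver 1→0:  nop
8. deliver 2→0:  nop
9. timeout(0):  <0:coor t3 T1>
10. deliver 0→1:  <1:part t1 T1>
11. deliver 1→0:  nop
12. crash(1):  <1:✗part t1 T1>
13. timeout(0):  <0:coor t4 T1>
14. deliver 1→2:  nop
15. recover(1):  <1:part t1 T1>
16. propose(0,'x'):  <0:coor t5 T1>
17. deliver 0→2:  <2:part t1 T1>
18. deliver 2→0:  nop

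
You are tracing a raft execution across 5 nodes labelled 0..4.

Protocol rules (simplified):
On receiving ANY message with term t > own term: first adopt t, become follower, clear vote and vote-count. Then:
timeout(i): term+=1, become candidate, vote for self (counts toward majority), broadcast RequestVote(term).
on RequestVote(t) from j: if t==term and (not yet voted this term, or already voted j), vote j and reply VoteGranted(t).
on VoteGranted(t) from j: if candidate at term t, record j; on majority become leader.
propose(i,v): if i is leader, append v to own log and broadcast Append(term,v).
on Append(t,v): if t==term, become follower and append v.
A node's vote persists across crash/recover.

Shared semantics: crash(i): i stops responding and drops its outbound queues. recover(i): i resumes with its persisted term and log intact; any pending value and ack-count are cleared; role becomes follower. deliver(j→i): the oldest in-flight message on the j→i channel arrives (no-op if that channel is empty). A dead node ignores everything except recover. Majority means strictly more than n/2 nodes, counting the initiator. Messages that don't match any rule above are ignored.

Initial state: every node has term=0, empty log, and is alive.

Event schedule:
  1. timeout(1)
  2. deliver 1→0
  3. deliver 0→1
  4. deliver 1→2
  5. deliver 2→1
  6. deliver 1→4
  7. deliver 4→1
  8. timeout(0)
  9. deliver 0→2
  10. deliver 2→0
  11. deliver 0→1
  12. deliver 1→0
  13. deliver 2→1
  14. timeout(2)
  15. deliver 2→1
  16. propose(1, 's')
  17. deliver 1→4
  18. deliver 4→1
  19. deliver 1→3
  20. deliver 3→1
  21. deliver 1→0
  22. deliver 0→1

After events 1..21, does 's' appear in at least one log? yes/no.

no

step 1 timeout(1): 1={cand,t=1,log=-}
step 2 deliver 1→0: 0={foll,t=1,log=-}
step 3 deliver 0→1: —
step 4 deliver 1→2: 2={foll,t=1,log=-}
step 5 deliver 2→1: 1={lead,t=1,log=-}
step 6 deliver 1→4: 4={foll,t=1,log=-}
step 7 deliver 4→1: —
step 8 timeout(0): 0={cand,t=2,log=-}
step 9 deliver 0→2: 2={foll,t=2,log=-}
step 10 deliver 2→0: —
step 11 deliver 0→1: 1={foll,t=2,log=-}
step 12 deliver 1→0: 0={lead,t=2,log=-}
step 13 deliver 2→1: —
step 14 timeout(2): 2={cand,t=3,log=-}
step 15 deliver 2→1: 1={foll,t=3,log=-}
step 16 propose(1,'s'): —
step 17 deliver 1→4: —
step 18 deliver 4→1: —
step 19 deliver 1→3: 3={foll,t=1,log=-}
step 20 deliver 3→1: —
step 21 deliver 1→0: —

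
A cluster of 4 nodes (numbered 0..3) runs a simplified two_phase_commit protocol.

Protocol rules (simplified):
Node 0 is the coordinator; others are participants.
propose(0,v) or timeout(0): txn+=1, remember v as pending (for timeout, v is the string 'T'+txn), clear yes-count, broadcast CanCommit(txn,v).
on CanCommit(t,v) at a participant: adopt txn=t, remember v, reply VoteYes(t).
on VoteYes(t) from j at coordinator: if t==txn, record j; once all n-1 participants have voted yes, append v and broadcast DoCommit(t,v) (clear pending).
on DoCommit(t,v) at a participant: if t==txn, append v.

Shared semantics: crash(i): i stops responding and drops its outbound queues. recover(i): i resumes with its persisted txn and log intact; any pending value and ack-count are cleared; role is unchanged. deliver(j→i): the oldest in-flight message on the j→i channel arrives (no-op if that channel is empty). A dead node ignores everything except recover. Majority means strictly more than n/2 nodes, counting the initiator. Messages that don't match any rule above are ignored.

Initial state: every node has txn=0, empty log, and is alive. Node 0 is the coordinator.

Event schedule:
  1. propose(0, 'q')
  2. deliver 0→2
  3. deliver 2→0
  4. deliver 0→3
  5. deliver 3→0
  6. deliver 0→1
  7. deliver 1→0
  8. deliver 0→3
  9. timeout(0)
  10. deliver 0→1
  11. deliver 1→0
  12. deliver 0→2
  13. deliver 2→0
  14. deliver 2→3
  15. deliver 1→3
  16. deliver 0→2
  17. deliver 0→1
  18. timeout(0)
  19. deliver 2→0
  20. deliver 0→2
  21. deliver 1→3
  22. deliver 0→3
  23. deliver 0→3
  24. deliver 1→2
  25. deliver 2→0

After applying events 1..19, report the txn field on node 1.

2

step 1 propose(0,'q'): 0={coor,t=1,log=-}
step 2 deliver 0→2: 2={part,t=1,log=-}
step 3 deliver 2→0: —
step 4 deliver 0→3: 3={part,t=1,log=-}
step 5 deliver 3→0: —
step 6 deliver 0→1: 1={part,t=1,log=-}
step 7 deliver 1→0: 0={coor,t=1,log=q}
step 8 deliver 0→3: 3={part,t=1,log=q}
step 9 timeout(0): 0={coor,t=2,log=q}
step 10 deliver 0→1: 1={part,t=1,log=q}
step 11 deliver 1→0: —
step 12 deliver 0→2: 2={part,t=1,log=q}
step 13 deliver 2→0: —
step 14 deliver 2→3: —
step 15 deliver 1→3: —
step 16 deliver 0→2: 2={part,t=2,log=q}
step 17 deliver 0→1: 1={part,t=2,log=q}
step 18 timeout(0): 0={coor,t=3,log=q}
step 19 deliver 2→0: —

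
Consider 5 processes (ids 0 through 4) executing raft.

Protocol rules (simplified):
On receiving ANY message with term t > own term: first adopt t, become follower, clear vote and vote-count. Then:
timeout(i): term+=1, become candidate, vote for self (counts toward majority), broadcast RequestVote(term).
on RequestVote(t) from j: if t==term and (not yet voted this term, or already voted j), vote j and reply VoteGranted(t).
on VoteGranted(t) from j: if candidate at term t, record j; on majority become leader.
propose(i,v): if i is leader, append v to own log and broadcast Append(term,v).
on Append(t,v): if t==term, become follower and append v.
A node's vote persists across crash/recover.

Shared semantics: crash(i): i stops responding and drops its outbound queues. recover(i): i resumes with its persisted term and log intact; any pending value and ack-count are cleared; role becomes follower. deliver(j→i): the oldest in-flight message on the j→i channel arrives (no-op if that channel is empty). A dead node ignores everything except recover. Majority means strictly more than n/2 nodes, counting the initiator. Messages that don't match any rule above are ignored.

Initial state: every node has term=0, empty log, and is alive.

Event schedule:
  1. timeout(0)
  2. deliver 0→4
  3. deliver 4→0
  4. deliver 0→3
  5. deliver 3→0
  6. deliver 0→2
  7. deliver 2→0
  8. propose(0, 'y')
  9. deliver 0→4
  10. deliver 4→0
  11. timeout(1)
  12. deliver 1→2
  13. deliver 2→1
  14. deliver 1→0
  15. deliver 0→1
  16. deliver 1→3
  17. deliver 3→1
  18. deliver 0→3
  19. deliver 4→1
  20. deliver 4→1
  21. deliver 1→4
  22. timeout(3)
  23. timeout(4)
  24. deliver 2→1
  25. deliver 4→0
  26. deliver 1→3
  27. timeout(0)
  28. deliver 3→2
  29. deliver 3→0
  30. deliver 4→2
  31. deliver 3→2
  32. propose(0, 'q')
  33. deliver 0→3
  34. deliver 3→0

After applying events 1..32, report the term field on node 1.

[1] timeout(0) → N0(cand t1 [-])
[2] deliver 0→4 → N4(foll t1 [-])
[3] deliver 4→0 → ∅
[4] deliver 0→3 → N3(foll t1 [-])
[5] deliver 3→0 → N0(lead t1 [-])
[6] deliver 0→2 → N2(foll t1 [-])
[7] deliver 2→0 → ∅
[8] propose(0,'y') → N0(lead t1 [y])
[9] deliver 0→4 → N4(foll t1 [y])
[10] deliver 4→0 → ∅
[11] timeout(1) → N1(cand t1 [-])
[12] deliver 1→2 → ∅
[13] deliver 2→1 → ∅
[14] deliver 1→0 → ∅
[15] deliver 0→1 → ∅
[16] deliver 1→3 → ∅
[17] deliver 3→1 → ∅
[18] deliver 0→3 → N3(foll t1 [y])
[19] deliver 4→1 → ∅
[20] deliver 4→1 → ∅
[21] deliver 1→4 → ∅
[22] timeout(3) → N3(cand t2 [y])
[23] timeout(4) → N4(cand t2 [y])
[24] deliver 2→1 → ∅
[25] deliver 4→0 → N0(foll t2 [y])
[26] deliver 1→3 → ∅
[27] timeout(0) → N0(cand t3 [y])
[28] deliver 3→2 → N2(foll t2 [-])
[29] deliver 3→0 → ∅
[30] deliver 4→2 → ∅
[31] deliver 3→2 → ∅
[32] propose(0,'q') → ∅

1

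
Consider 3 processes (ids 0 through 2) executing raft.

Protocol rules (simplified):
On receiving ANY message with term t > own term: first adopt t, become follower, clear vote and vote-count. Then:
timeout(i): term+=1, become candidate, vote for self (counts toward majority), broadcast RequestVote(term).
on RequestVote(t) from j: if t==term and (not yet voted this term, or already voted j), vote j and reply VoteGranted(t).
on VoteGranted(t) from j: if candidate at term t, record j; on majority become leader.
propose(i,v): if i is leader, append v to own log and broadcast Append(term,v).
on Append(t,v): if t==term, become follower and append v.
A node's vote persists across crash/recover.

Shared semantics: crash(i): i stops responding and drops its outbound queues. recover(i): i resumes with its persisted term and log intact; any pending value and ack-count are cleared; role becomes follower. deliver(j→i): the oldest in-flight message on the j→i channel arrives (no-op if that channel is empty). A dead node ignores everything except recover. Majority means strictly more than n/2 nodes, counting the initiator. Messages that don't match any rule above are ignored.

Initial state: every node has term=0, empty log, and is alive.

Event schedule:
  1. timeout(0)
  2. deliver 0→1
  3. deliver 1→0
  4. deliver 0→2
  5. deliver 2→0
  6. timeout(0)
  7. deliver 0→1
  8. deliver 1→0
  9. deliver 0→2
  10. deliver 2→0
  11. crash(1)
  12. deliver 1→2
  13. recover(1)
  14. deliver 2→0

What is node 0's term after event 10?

2

after 1 — timeout(0): n0:cand/t1/[-]
after 2 — deliver 0→1: n1:foll/t1/[-]
after 3 — deliver 1→0: n0:lead/t1/[-]
after 4 — deliver 0→2: n2:foll/t1/[-]
after 5 — deliver 2→0: ·
after 6 — timeout(0): n0:cand/t2/[-]
after 7 — deliver 0→1: n1:foll/t2/[-]
after 8 — deliver 1→0: n0:lead/t2/[-]
after 9 — deliver 0→2: n2:foll/t2/[-]
after 10 — deliver 2→0: ·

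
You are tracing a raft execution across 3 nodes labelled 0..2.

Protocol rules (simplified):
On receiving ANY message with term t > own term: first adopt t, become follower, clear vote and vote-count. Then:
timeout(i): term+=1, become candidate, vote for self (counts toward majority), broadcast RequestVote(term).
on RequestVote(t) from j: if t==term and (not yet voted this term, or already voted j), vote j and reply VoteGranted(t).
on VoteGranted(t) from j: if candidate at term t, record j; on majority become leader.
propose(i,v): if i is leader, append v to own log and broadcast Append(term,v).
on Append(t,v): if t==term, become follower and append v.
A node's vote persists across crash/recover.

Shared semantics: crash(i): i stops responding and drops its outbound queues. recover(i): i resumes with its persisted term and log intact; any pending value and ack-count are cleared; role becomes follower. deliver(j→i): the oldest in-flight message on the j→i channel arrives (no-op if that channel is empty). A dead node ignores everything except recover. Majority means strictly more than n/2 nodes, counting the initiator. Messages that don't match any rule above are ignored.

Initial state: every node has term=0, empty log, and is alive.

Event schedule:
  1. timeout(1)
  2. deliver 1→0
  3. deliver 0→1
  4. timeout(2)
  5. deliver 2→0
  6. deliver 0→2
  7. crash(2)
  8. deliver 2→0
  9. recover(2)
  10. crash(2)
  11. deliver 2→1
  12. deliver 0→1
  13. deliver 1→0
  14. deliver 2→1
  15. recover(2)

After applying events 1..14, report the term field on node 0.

1. timeout(1):  <1:cand t1 ->
2. deliver 1→0:  <0:foll t1 ->
3. deliver 0→1:  <1:lead t1 ->
4. timeout(2):  <2:cand t1 ->
5. deliver 2→0:  nop
6. deliver 0→2:  nop
7. crash(2):  <2:✗cand t1 ->
8. deliver 2→0:  nop
9. recover(2):  <2:foll t1 ->
10. crash(2):  <2:✗foll t1 ->
11. deliver 2→1:  nop
12. deliver 0→1:  nop
13. deliver 1→0:  nop
14. deliver 2→1:  nop

1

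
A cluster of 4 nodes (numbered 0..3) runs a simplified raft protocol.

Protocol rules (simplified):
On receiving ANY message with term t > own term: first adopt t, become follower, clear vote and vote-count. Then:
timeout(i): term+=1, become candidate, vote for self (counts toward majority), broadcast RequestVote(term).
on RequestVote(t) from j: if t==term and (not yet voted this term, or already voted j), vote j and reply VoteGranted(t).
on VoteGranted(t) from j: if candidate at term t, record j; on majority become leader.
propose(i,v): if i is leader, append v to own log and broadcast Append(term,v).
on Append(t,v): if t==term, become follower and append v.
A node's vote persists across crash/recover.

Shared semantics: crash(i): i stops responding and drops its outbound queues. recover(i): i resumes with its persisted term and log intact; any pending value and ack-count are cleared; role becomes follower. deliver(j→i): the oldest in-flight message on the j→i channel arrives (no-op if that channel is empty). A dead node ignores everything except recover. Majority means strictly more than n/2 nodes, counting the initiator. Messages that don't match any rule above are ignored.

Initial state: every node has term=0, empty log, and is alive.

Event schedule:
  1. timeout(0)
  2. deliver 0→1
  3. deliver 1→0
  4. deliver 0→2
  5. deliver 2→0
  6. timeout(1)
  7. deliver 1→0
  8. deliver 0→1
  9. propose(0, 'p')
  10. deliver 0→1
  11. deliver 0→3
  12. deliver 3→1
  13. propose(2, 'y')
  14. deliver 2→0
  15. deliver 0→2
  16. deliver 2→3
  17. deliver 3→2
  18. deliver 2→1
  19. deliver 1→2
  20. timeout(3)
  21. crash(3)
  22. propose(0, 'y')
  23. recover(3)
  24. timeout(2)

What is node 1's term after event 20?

2

e1 timeout(0): 0[cand,t=1,-]
e2 deliver 0→1: 1[foll,t=1,-]
e3 deliver 1→0: ·
e4 deliver 0→2: 2[foll,t=1,-]
e5 deliver 2→0: 0[lead,t=1,-]
e6 timeout(1): 1[cand,t=2,-]
e7 deliver 1→0: 0[foll,t=2,-]
e8 deliver 0→1: ·
e9 propose(0,'p'): ·
e10 deliver 0→1: ·
e11 deliver 0→3: 3[foll,t=1,-]
e12 deliver 3→1: ·
e13 propose(2,'y'): ·
e14 deliver 2→0: ·
e15 deliver 0→2: ·
e16 deliver 2→3: ·
e17 deliver 3→2: ·
e18 deliver 2→1: ·
e19 deliver 1→2: 2[foll,t=2,-]
e20 timeout(3): 3[cand,t=2,-]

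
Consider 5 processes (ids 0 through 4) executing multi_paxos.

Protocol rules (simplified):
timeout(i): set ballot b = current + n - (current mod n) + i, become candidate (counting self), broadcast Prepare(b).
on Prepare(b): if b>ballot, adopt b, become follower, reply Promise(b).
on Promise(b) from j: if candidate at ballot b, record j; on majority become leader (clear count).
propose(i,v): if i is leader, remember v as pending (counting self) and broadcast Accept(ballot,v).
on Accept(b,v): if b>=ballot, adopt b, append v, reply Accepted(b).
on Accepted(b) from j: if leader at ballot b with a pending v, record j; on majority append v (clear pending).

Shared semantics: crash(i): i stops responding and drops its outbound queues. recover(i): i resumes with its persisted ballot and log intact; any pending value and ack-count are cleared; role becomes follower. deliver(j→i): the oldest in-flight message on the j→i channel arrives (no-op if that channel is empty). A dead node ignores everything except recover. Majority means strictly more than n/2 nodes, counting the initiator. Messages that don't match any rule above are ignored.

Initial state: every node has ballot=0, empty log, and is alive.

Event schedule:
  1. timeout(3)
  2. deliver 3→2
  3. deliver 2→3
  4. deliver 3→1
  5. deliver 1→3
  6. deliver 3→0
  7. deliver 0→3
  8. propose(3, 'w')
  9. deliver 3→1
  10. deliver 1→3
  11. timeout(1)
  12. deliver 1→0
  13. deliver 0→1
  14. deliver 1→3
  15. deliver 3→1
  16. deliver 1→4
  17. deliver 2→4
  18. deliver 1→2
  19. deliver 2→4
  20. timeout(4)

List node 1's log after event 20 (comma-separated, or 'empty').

[1] timeout(3) → N3(cand b8 [-])
[2] deliver 3→2 → N2(foll b8 [-])
[3] deliver 2→3 → ∅
[4] deliver 3→1 → N1(foll b8 [-])
[5] deliver 1→3 → N3(lead b8 [-])
[6] deliver 3→0 → N0(foll b8 [-])
[7] deliver 0→3 → ∅
[8] propose(3,'w') → ∅
[9] deliver 3→1 → N1(foll b8 [w])
[10] deliver 1→3 → ∅
[11] timeout(1) → N1(cand b11 [w])
[12] deliver 1→0 → N0(foll b11 [-])
[13] deliver 0→1 → ∅
[14] deliver 1→3 → N3(foll b11 [-])
[15] deliver 3→1 → N1(lead b11 [w])
[16] deliver 1→4 → N4(foll b11 [-])
[17] deliver 2→4 → ∅
[18] deliver 1→2 → N2(foll b11 [-])
[19] deliver 2→4 → ∅
[20] timeout(4) → N4(cand b19 [-])

w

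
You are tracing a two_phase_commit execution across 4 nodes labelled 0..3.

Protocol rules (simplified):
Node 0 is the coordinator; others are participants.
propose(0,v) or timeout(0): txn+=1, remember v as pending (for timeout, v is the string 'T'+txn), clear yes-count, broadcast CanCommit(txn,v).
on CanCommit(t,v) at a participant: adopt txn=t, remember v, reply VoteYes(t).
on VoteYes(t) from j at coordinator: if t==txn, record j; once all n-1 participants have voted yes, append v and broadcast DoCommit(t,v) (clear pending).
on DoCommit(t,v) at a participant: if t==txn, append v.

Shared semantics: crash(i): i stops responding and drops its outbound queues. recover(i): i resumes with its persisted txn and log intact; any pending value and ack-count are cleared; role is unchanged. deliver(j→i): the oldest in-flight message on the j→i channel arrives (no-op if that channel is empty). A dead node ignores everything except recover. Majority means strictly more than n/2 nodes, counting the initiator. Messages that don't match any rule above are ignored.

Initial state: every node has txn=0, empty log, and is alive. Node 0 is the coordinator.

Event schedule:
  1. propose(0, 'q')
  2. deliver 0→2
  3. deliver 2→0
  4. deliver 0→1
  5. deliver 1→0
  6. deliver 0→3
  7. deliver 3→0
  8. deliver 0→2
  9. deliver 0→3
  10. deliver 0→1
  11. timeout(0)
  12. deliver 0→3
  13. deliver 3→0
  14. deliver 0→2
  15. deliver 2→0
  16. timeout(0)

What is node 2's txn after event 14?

step 1 propose(0,'q'): 0={coor,t=1,log=-}
step 2 deliver 0→2: 2={part,t=1,log=-}
step 3 deliver 2→0: —
step 4 deliver 0→1: 1={part,t=1,log=-}
step 5 deliver 1→0: —
step 6 deliver 0→3: 3={part,t=1,log=-}
step 7 deliver 3→0: 0={coor,t=1,log=q}
step 8 deliver 0→2: 2={part,t=1,log=q}
step 9 deliver 0→3: 3={part,t=1,log=q}
step 10 deliver 0→1: 1={part,t=1,log=q}
step 11 timeout(0): 0={coor,t=2,log=q}
step 12 deliver 0→3: 3={part,t=2,log=q}
step 13 deliver 3→0: —
step 14 deliver 0→2: 2={part,t=2,log=q}

2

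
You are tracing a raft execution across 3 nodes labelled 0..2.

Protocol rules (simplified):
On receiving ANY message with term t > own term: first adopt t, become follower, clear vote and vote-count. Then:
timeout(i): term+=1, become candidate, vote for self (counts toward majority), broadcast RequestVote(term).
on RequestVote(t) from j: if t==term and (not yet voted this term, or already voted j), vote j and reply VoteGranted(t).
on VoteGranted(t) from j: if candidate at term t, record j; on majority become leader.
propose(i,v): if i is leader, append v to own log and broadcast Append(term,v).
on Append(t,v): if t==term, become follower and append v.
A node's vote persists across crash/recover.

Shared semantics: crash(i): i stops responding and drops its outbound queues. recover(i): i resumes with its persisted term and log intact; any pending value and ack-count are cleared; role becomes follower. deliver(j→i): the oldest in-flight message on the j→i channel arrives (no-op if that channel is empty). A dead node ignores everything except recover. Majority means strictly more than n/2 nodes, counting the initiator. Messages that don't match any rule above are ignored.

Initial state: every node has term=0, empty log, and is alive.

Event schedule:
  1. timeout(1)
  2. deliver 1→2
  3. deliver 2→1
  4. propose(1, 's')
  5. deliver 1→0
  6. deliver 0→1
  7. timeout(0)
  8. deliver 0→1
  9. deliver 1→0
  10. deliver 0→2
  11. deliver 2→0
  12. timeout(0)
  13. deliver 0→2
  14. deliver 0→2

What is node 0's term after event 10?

1. timeout(1):  <1:cand t1 ->
2. deliver 1→2:  <2:foll t1 ->
3. deliver 2→1:  <1:lead t1 ->
4. propose(1,'s'):  <1:lead t1 s>
5. deliver 1→0:  <0:foll t1 ->
6. deliver 0→1:  nop
7. timeout(0):  <0:cand t2 ->
8. deliver 0→1:  <1:foll t2 s>
9. deliver 1→0:  nop
10. deliver 0→2:  <2:foll t2 ->

2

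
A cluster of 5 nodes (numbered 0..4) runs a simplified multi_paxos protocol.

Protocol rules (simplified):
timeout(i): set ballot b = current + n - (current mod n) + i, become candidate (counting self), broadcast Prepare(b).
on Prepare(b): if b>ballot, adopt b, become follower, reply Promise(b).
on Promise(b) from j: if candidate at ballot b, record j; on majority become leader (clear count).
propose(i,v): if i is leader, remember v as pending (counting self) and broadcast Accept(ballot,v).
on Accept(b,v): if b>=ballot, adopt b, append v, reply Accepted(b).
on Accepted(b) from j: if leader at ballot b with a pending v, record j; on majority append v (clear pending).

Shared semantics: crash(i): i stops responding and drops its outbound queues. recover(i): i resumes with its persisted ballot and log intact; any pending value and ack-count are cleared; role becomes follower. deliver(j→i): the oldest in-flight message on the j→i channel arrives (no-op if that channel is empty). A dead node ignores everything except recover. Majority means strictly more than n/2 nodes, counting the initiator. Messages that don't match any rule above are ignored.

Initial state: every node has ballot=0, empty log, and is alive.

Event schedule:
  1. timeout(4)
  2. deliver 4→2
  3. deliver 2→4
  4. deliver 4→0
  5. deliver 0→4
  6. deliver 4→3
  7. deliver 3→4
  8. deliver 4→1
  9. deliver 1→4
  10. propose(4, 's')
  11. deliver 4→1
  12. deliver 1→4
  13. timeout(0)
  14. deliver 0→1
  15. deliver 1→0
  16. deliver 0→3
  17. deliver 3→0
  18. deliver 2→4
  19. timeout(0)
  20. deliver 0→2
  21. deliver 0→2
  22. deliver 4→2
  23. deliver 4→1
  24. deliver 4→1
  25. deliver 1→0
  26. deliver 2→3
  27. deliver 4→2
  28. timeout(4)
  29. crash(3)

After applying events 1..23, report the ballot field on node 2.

e1 timeout(4): 4[cand,b=9,-]
e2 deliver 4→2: 2[foll,b=9,-]
e3 deliver 2→4: ·
e4 deliver 4→0: 0[foll,b=9,-]
e5 deliver 0→4: 4[lead,b=9,-]
e6 deliver 4→3: 3[foll,b=9,-]
e7 deliver 3→4: ·
e8 deliver 4→1: 1[foll,b=9,-]
e9 deliver 1→4: ·
e10 propose(4,'s'): ·
e11 deliver 4→1: 1[foll,b=9,s]
e12 deliver 1→4: ·
e13 timeout(0): 0[cand,b=10,-]
e14 deliver 0→1: 1[foll,b=10,s]
e15 deliver 1→0: ·
e16 deliver 0→3: 3[foll,b=10,-]
e17 deliver 3→0: 0[lead,b=10,-]
e18 deliver 2→4: ·
e19 timeout(0): 0[cand,b=15,-]
e20 deliver 0→2: 2[foll,b=10,-]
e21 deliver 0→2: 2[foll,b=15,-]
e22 deliver 4→2: ·
e23 deliver 4→1: ·

15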